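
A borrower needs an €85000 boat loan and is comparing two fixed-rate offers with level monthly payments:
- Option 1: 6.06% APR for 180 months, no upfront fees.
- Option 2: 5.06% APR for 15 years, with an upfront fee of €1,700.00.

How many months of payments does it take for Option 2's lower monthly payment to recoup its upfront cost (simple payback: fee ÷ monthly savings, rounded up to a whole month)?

Option 1: at 6.06% the monthly rate is 0.0050500, so the payment is 85,000 × 0.0050500 / (1 − 1.0050500^−180) = €720.04.
Option 2: at 5.06% the monthly rate is 0.0042167, so the payment is 85,000 × 0.0042167 / (1 − 1.0042167^−180) = €674.83.
Monthly savings = €720.04 − €674.83 = €45.21.
Break-even = €1,700.00 / €45.21 = 37.60 → 38 months.

38 months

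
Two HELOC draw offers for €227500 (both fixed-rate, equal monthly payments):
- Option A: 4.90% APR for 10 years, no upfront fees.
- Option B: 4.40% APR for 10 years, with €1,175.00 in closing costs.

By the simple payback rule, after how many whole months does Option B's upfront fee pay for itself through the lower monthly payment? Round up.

Option A: monthly rate = 4.9%/12 = 0.0040833; payment = 227,500 × 0.0040833 / (1 − (1+0.0040833)^−120) = €2,401.89.
Option B: at 4.40% the monthly rate is 0.0036667, so the payment is 227,500 × 0.0036667 / (1 − 1.0036667^−120) = €2,346.82.
Monthly savings = €2,401.89 − €2,346.82 = €55.07.
Break-even = €1,175.00 / €55.07 = 21.34 → 22 months.

22 months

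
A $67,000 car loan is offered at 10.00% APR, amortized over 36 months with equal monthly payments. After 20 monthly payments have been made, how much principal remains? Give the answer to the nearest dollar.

$32,258

With monthly rate i = 10%/12 = 0.0083333, the balance after k of n payments is P · [(1+i)^n − (1+i)^k] / [(1+i)^n − 1].
(1+0.0083333)^36 = 1.34818184 and (1+0.0083333)^20 = 1.18054483, so the balance is 67,000 × (1.34818184 − 1.18054483) / (1.34818184 − 1) = $32,258.09.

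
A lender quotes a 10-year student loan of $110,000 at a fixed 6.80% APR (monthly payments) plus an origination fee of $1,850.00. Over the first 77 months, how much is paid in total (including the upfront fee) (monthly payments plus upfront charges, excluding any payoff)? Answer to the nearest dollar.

$99,323

Monthly rate = 6.8%/12 = 0.0056667; payment = 110,000 × 0.0056667 / (1 − (1+0.0056667)^−120) = $1,265.88.
Total outlay = 77 × $1,265.88 + $1,850.00 = $99,322.76.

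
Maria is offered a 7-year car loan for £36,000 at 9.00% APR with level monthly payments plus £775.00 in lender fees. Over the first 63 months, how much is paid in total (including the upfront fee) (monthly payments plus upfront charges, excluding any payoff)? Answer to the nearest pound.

£37,265

At 9.00% the monthly rate is 0.0075000, so the payment is 36,000 × 0.0075000 / (1 − 1.0075000^−84) = £579.21.
Total outlay = 63 × £579.21 + £775.00 = £37,265.23.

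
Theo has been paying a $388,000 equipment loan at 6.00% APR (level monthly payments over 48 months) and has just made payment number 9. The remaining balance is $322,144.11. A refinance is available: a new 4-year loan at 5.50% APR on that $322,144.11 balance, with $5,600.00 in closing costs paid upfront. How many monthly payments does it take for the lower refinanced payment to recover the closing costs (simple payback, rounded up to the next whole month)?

Current payment = 388,000 × 6%/12 / (1 − (1+0.0050000)^−48) = $9,112.19.
Refinanced payment = 322,144.11 × 0.0045833 / (1 − (1+0.0045833)^−48) = $7,491.94.
Monthly savings = $9,112.19 − $7,491.94 = $1,620.25.
Break-even = $5,600.00 / $1,620.25 = 3.46 → 4 months.

4 months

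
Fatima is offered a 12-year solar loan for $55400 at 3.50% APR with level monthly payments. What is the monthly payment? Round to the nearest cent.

$471.71

At 3.50% the monthly rate is 0.0029167, so the payment is 55,400 × 0.0029167 / (1 − 1.0029167^−144) = $471.71.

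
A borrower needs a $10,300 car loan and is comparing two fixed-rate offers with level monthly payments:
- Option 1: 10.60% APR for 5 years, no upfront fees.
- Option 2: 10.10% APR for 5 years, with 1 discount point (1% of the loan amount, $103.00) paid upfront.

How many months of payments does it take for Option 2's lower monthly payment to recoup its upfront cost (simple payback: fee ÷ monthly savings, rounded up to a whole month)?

41 months

Option 1: at 10.60% the monthly rate is 0.0088333, so the payment is 10,300 × 0.0088333 / (1 − 1.0088333^−60) = $221.90.
Option 2: monthly rate = 10.1%/12 = 0.0084167; payment = 10,300 × 0.0084167 / (1 − (1+0.0084167)^−60) = $219.35.
Monthly savings = $221.90 − $219.35 = $2.55.
Break-even = $103.00 / $2.55 = 40.39 → 41 months.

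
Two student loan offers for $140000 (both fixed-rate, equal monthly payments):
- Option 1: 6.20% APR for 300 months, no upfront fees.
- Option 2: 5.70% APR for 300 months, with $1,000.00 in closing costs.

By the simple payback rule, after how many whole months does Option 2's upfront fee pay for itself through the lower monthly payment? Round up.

Option 1: monthly rate = 6.2%/12 = 0.0051667; payment = 140,000 × 0.0051667 / (1 − (1+0.0051667)^−300) = $919.21.
Option 2: at 5.70% the monthly rate is 0.0047500, so the payment is 140,000 × 0.0047500 / (1 − 1.0047500^−300) = $876.52.
Monthly savings = $919.21 − $876.52 = $42.69.
Break-even = $1,000.00 / $42.69 = 23.42 → 24 months.

24 months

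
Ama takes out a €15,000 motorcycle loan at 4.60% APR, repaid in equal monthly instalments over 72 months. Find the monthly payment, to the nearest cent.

At 4.60% the monthly rate is 0.0038333, so the payment is 15,000 × 0.0038333 / (1 − 1.0038333^−72) = €238.80.

€238.80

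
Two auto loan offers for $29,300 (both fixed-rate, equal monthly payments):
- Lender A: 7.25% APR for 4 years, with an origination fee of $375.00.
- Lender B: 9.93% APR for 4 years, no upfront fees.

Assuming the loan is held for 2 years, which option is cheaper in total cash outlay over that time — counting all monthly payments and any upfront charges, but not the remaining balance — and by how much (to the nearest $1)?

Lender A: at 7.25% the monthly rate is 0.0060417, so the payment is 29,300 × 0.0060417 / (1 − 1.0060417^−48) = $705.03.
Lender B: monthly rate = 9.93%/12 = 0.0082750; payment = 29,300 × 0.0082750 / (1 − (1+0.0082750)^−48) = $742.14.
Over 24 months: Lender A costs 24 × $705.03 + $375.00 = $17,295.72; Lender B costs 24 × $742.14 = $17,811.36.
Lender A is cheaper by $17,811.36 − $17,295.72 = $515.64.

Lender A by $516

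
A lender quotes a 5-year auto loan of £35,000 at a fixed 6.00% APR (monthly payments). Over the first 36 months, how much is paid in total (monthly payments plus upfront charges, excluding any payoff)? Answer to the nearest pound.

£24,359

Monthly rate = 6%/12 = 0.0050000; payment = 35,000 × 0.0050000 / (1 − (1+0.0050000)^−60) = £676.65.
Total outlay = 36 × £676.65 = £24,359.40.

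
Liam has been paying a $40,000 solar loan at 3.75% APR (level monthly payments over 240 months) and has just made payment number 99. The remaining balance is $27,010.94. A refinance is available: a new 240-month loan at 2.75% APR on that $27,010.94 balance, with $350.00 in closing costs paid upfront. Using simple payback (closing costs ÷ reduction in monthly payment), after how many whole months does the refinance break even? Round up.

Current payment = 40,000 × 3.75%/12 / (1 − (1+0.0031250)^−240) = $237.16.
Refinanced payment = 27,010.94 × 0.0022917 / (1 − (1+0.0022917)^−240) = $146.44.
Monthly savings = $237.16 − $146.44 = $90.72.
Break-even = $350.00 / $90.72 = 3.86 → 4 months.

4 months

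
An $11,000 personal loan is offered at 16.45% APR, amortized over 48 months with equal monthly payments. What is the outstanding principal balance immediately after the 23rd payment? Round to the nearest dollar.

With monthly rate i = 16.45%/12 = 0.0137083, the balance after k of n payments is P · [(1+i)^n − (1+i)^k] / [(1+i)^n − 1].
(1+0.0137083)^48 = 1.92231609 and (1+0.0137083)^23 = 1.36772689, so the balance is 11,000 × (1.92231609 − 1.36772689) / (1.92231609 − 1) = $6,614.31.

$6,614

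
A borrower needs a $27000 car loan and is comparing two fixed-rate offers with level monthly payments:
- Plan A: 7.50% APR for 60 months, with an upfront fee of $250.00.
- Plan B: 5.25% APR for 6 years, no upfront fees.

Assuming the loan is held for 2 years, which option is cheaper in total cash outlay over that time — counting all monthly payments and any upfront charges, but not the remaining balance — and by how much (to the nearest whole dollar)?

Plan B by $2,723

Plan A: monthly rate = 7.5%/12 = 0.0062500; payment = 27,000 × 0.0062500 / (1 − (1+0.0062500)^−60) = $541.02.
Plan B: at 5.25% the monthly rate is 0.0043750, so the payment is 27,000 × 0.0043750 / (1 − 1.0043750^−72) = $437.97.
Over 24 months: Plan A costs 24 × $541.02 + $250.00 = $13,234.48; Plan B costs 24 × $437.97 = $10,511.28.
Plan B is cheaper by $13,234.48 − $10,511.28 = $2,723.20.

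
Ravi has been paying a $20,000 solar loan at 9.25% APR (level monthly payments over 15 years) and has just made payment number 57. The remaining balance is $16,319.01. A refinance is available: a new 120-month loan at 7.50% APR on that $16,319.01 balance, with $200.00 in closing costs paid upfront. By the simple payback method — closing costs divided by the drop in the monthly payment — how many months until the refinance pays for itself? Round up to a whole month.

Current payment = 20,000 × 9.25%/12 / (1 − (1+0.0077083)^−180) = $205.84.
Refinanced payment = 16,319.01 × 0.0062500 / (1 − (1+0.0062500)^−120) = $193.71.
Monthly savings = $205.84 − $193.71 = $12.13.
Break-even = $200.00 / $12.13 = 16.49 → 17 months.

17 months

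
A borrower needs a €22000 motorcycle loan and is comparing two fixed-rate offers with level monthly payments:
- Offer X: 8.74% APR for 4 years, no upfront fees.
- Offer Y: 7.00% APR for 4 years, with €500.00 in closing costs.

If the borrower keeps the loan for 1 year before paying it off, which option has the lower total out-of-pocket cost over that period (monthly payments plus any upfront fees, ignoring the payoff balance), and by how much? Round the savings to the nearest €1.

Offer X: monthly rate = 8.74%/12 = 0.0072833; payment = 22,000 × 0.0072833 / (1 − (1+0.0072833)^−48) = €544.76.
Offer Y: at 7.00% the monthly rate is 0.0058333, so the payment is 22,000 × 0.0058333 / (1 − 1.0058333^−48) = €526.82.
Over 12 months: Offer X costs 12 × €544.76 = €6,537.12; Offer Y costs 12 × €526.82 + €500.00 = €6,821.84.
Offer X is cheaper by €6,821.84 − €6,537.12 = €284.72.

Offer X by €285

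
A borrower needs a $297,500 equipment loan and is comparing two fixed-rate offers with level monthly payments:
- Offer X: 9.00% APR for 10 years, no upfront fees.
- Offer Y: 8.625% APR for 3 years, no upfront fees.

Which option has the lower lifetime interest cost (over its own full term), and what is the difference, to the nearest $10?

Offer Y by $113,520

Offer X: monthly rate = 9%/12 = 0.0075000; payment = 297,500 × 0.0075000 / (1 − (1+0.0075000)^−120) = $3,768.60.
Total interest on Offer X = 120 × $3,768.60 − $297,500 = $154,732.00.
Offer Y: at 8.625% the monthly rate is 0.0071875, so the payment is 297,500 × 0.0071875 / (1 − 1.0071875^−36) = $9,408.58.
Total interest on Offer Y = 36 × $9,408.58 − $297,500 = $41,208.88.
Offer Y is lower by $113,523.12.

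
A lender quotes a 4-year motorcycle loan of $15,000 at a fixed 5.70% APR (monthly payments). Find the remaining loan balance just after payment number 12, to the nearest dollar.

$11,564

With monthly rate i = 5.7%/12 = 0.0047500, the balance after k of n payments is P · [(1+i)^n − (1+i)^k] / [(1+i)^n − 1].
(1+0.0047500)^48 = 1.25540748 and (1+0.0047500)^12 = 1.05851296, so the balance is 15,000 × (1.25540748 − 1.05851296) / (1.25540748 − 1) = $11,563.55.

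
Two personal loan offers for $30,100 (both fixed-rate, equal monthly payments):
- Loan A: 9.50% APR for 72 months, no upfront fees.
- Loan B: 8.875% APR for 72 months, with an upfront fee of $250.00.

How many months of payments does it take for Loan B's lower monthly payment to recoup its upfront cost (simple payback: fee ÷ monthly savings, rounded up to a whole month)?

Loan A: monthly rate = 9.5%/12 = 0.0079167; payment = 30,100 × 0.0079167 / (1 − (1+0.0079167)^−72) = $550.07.
Loan B: at 8.875% the monthly rate is 0.0073958, so the payment is 30,100 × 0.0073958 / (1 − 1.0073958^−72) = $540.70.
Monthly savings = $550.07 − $540.70 = $9.37.
Break-even = $250.00 / $9.37 = 26.68 → 27 months.

27 months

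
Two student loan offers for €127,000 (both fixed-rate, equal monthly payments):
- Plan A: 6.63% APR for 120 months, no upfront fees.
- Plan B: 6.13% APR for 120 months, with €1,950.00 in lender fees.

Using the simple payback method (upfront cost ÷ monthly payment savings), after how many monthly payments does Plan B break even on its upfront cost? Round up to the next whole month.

Plan A: monthly rate = 6.63%/12 = 0.0055250; payment = 127,000 × 0.0055250 / (1 − (1+0.0055250)^−120) = €1,450.47.
Plan B: monthly rate = 6.13%/12 = 0.0051083; payment = 127,000 × 0.0051083 / (1 − (1+0.0051083)^−120) = €1,418.27.
Monthly savings = €1,450.47 − €1,418.27 = €32.20.
Break-even = €1,950.00 / €32.20 = 60.56 → 61 months.

61 months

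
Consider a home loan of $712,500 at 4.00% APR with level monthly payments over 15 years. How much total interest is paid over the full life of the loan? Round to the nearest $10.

$236,150

Monthly rate = 4%/12 = 0.0033333; payment = 712,500 × 0.0033333 / (1 − (1+0.0033333)^−180) = $5,270.28.
Total paid = 180 × $5,270.28 = $948,650.40; interest = $948,650.40 − $712,500 = $236,150.40.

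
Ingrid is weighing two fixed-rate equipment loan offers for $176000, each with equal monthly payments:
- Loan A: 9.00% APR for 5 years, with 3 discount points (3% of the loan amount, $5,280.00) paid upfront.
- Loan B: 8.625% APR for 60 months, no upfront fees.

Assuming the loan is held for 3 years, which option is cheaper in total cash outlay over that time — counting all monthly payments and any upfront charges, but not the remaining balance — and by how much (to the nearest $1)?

Loan A: monthly rate = 9%/12 = 0.0075000; payment = 176,000 × 0.0075000 / (1 − (1+0.0075000)^−60) = $3,653.47.
Loan B: monthly rate = 8.625%/12 = 0.0071875; payment = 176,000 × 0.0071875 / (1 − (1+0.0071875)^−60) = $3,621.52.
Over 36 months: Loan A costs 36 × $3,653.47 + $5,280.00 = $136,804.92; Loan B costs 36 × $3,621.52 = $130,374.72.
Loan B is cheaper by $136,804.92 − $130,374.72 = $6,430.20.

Loan B by $6,430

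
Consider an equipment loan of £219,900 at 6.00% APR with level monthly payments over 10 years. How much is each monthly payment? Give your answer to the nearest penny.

At 6.00% the monthly rate is 0.0050000, so the payment is 219,900 × 0.0050000 / (1 − 1.0050000^−120) = £2,441.34.

£2,441.34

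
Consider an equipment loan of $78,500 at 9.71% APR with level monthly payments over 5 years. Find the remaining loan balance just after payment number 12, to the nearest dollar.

With monthly rate i = 9.71%/12 = 0.0080917, the balance after k of n payments is P · [(1+i)^n − (1+i)^k] / [(1+i)^n − 1].
(1+0.0080917)^60 = 1.62181563 and (1+0.0080917)^12 = 1.10154006, so the balance is 78,500 × (1.62181563 − 1.10154006) / (1.62181563 − 1) = $65,681.26.

$65,681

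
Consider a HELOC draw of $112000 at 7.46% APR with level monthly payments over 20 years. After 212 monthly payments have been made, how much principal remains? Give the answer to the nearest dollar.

With monthly rate i = 7.46%/12 = 0.0062167, the balance after k of n payments is P · [(1+i)^n − (1+i)^k] / [(1+i)^n − 1].
(1+0.0062167)^240 = 4.42549217 and (1+0.0062167)^212 = 3.72048359, so the balance is 112,000 × (4.42549217 − 3.72048359) / (4.42549217 − 1) = $23,050.98.

$23,051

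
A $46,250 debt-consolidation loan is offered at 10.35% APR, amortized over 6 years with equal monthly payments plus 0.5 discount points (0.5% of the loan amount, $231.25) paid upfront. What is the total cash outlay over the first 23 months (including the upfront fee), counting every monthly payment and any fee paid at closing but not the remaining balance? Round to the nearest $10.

$20,130

At 10.35% the monthly rate is 0.0086250, so the payment is 46,250 × 0.0086250 / (1 − 1.0086250^−72) = $865.01.
Total outlay = 23 × $865.01 + $231.25 = $20,126.48.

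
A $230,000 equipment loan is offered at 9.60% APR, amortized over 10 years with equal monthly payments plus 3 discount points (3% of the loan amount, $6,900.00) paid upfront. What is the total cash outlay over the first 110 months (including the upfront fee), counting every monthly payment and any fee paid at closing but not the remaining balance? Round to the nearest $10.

At 9.60% the monthly rate is 0.0080000, so the payment is 230,000 × 0.0080000 / (1 − 1.0080000^−120) = $2,988.75.
Total outlay = 110 × $2,988.75 + $6,900.00 = $335,662.50.

$335,660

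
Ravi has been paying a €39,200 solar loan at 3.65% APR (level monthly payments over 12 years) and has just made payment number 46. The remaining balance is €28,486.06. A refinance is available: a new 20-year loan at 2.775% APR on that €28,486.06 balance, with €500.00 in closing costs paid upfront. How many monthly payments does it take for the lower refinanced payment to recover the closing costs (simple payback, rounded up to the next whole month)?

Current payment = 39,200 × 3.65%/12 / (1 − (1+0.0030417)^−144) = €336.58.
Refinanced payment = 28,486.06 × 0.0023125 / (1 − (1+0.0023125)^−240) = €154.79.
Monthly savings = €336.58 − €154.79 = €181.79.
Break-even = €500.00 / €181.79 = 2.75 → 3 months.

3 months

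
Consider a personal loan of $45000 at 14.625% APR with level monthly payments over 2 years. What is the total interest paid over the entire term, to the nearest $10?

Monthly rate = 14.625%/12 = 0.0121875; payment = 45,000 × 0.0121875 / (1 − (1+0.0121875)^−24) = $2,173.89.
Total paid = 24 × $2,173.89 = $52,173.36; interest = $52,173.36 − $45,000 = $7,173.36.

$7,170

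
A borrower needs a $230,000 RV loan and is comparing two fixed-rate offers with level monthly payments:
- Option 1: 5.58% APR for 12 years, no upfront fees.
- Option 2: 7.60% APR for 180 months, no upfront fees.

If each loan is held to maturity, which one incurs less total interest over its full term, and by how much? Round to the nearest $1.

Option 1 by $70,091

Option 1: monthly rate = 5.58%/12 = 0.0046500; payment = 230,000 × 0.0046500 / (1 − (1+0.0046500)^−144) = $2,194.78.
Total interest on Option 1 = 144 × $2,194.78 − $230,000 = $86,048.32.
Option 2: monthly rate = 7.6%/12 = 0.0063333; payment = 230,000 × 0.0063333 / (1 − (1+0.0063333)^−180) = $2,145.22.
Total interest on Option 2 = 180 × $2,145.22 − $230,000 = $156,139.60.
Option 1 is lower by $70,091.28.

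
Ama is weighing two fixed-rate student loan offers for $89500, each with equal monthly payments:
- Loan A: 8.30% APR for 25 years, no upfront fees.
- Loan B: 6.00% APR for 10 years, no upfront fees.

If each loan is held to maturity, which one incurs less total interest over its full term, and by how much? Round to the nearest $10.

Loan A: monthly rate = 8.3%/12 = 0.0069167; payment = 89,500 × 0.0069167 / (1 − (1+0.0069167)^−300) = $708.66.
Total interest on Loan A = 300 × $708.66 − $89,500 = $123,098.00.
Loan B: monthly rate = 6%/12 = 0.0050000; payment = 89,500 × 0.0050000 / (1 − (1+0.0050000)^−120) = $993.63.
Total interest on Loan B = 120 × $993.63 − $89,500 = $29,735.60.
Loan B is lower by $93,362.40.

Loan B by $93,360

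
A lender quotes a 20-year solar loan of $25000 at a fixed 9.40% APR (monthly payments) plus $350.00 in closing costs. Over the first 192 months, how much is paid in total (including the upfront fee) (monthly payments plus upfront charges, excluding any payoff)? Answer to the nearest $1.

Monthly rate = 9.4%/12 = 0.0078333; payment = 25,000 × 0.0078333 / (1 − (1+0.0078333)^−240) = $231.40.
Total outlay = 192 × $231.40 + $350.00 = $44,778.80.

$44,779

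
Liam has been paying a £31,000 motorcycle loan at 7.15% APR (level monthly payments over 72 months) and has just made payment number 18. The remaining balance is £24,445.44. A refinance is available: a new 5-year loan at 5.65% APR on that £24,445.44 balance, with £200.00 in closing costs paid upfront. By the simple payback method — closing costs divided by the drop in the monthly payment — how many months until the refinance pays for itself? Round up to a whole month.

4 months

Current payment = 31,000 × 7.15%/12 / (1 − (1+0.0059583)^−72) = £530.75.
Refinanced payment = 24,445.44 × 0.0047083 / (1 − (1+0.0047083)^−60) = £468.63.
Monthly savings = £530.75 − £468.63 = £62.12.
Break-even = £200.00 / £62.12 = 3.22 → 4 months.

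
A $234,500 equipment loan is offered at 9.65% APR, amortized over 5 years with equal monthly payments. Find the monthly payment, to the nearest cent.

$4,942.14

At 9.65% the monthly rate is 0.0080417, so the payment is 234,500 × 0.0080417 / (1 − 1.0080417^−60) = $4,942.14.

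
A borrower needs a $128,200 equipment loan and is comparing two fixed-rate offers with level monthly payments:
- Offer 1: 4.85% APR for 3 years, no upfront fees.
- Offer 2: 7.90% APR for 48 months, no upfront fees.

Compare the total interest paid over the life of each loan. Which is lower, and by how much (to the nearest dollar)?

Offer 1: at 4.85% the monthly rate is 0.0040417, so the payment is 128,200 × 0.0040417 / (1 − 1.0040417^−36) = $3,833.64.
Total interest on Offer 1 = 36 × $3,833.64 − $128,200 = $9,811.04.
Offer 2: at 7.90% the monthly rate is 0.0065833, so the payment is 128,200 × 0.0065833 / (1 − 1.0065833^−48) = $3,123.72.
Total interest on Offer 2 = 48 × $3,123.72 − $128,200 = $21,738.56.
Offer 1 is lower by $11,927.52.

Offer 1 by $11,928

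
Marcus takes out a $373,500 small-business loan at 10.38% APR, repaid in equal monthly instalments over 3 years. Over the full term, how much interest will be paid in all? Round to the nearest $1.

At 10.38% the monthly rate is 0.0086500, so the payment is 373,500 × 0.0086500 / (1 − 1.0086500^−36) = $12,118.54.
Total paid = 36 × $12,118.54 = $436,267.44; interest = $436,267.44 − $373,500 = $62,767.44.

$62,767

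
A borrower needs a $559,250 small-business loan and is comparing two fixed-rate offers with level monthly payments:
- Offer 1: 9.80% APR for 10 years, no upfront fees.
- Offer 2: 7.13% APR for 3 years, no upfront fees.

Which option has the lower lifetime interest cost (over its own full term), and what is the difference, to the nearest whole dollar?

Offer 1: at 9.80% the monthly rate is 0.0081667, so the payment is 559,250 × 0.0081667 / (1 − 1.0081667^−120) = $7,328.73.
Total interest on Offer 1 = 120 × $7,328.73 − $559,250 = $320,197.60.
Offer 2: at 7.13% the monthly rate is 0.0059417, so the payment is 559,250 × 0.0059417 / (1 − 1.0059417^−36) = $17,301.28.
Total interest on Offer 2 = 36 × $17,301.28 − $559,250 = $63,596.08.
Offer 2 is lower by $256,601.52.

Offer 2 by $256,602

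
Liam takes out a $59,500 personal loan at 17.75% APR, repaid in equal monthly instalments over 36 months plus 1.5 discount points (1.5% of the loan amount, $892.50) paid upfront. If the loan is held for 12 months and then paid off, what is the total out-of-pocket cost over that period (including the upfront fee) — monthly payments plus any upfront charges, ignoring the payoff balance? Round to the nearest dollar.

Monthly rate = 17.75%/12 = 0.0147917; payment = 59,500 × 0.0147917 / (1 − (1+0.0147917)^−36) = $2,143.61.
Total outlay = 12 × $2,143.61 + $892.50 = $26,615.82.

$26,616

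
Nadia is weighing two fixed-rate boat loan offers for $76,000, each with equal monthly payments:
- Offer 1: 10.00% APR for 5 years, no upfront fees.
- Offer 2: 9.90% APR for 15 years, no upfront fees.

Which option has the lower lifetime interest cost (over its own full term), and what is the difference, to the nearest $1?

Offer 1 by $49,284

Offer 1: monthly rate = 10%/12 = 0.0083333; payment = 76,000 × 0.0083333 / (1 − (1+0.0083333)^−60) = $1,614.78.
Total interest on Offer 1 = 60 × $1,614.78 − $76,000 = $20,886.80.
Offer 2: at 9.90% the monthly rate is 0.0082500, so the payment is 76,000 × 0.0082500 / (1 − 1.0082500^−180) = $812.06.
Total interest on Offer 2 = 180 × $812.06 − $76,000 = $70,170.80.
Offer 1 is lower by $49,284.00.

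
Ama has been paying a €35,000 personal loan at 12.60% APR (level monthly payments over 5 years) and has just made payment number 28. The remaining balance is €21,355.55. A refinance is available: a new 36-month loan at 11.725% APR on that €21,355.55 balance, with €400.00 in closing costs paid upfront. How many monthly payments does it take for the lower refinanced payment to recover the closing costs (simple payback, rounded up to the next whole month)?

Current payment = 35,000 × 12.6%/12 / (1 − (1+0.0105000)^−60) = €789.21.
Refinanced payment = 21,355.55 × 0.0097708 / (1 − (1+0.0097708)^−36) = €706.51.
Monthly savings = €789.21 − €706.51 = €82.70.
Break-even = €400.00 / €82.70 = 4.84 → 5 months.

5 months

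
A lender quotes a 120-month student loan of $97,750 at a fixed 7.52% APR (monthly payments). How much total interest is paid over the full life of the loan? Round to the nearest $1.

Monthly rate = 7.52%/12 = 0.0062667; payment = 97,750 × 0.0062667 / (1 − (1+0.0062667)^−120) = $1,161.33.
Total paid = 120 × $1,161.33 = $139,359.60; interest = $139,359.60 − $97,750 = $41,609.60.

$41,610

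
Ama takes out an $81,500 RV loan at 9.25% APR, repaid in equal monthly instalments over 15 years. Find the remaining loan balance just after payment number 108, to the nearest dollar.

With monthly rate i = 9.25%/12 = 0.0077083, the balance after k of n payments is P · [(1+i)^n − (1+i)^k] / [(1+i)^n − 1].
(1+0.0077083)^180 = 3.98357504 and (1+0.0077083)^108 = 2.29173185, so the balance is 81,500 × (3.98357504 − 2.29173185) / (3.98357504 − 1) = $46,214.77.

$46,215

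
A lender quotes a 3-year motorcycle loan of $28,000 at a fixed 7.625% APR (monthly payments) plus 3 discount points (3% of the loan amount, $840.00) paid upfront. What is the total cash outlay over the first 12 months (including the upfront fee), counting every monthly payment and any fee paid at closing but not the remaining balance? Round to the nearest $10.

$11,310

Monthly rate = 7.625%/12 = 0.0063542; payment = 28,000 × 0.0063542 / (1 − (1+0.0063542)^−36) = $872.58.
Total outlay = 12 × $872.58 + $840.00 = $11,310.96.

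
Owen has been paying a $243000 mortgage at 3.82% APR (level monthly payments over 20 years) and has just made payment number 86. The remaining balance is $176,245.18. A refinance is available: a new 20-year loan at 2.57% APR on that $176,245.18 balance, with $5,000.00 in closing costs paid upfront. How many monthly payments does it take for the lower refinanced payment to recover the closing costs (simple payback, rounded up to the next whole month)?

Current payment = 243,000 × 3.82%/12 / (1 − (1+0.0031833)^−240) = $1,449.59.
Refinanced payment = 176,245.18 × 0.0021417 / (1 − (1+0.0021417)^−240) = $939.95.
Monthly savings = $1,449.59 − $939.95 = $509.64.
Break-even = $5,000.00 / $509.64 = 9.81 → 10 months.

10 months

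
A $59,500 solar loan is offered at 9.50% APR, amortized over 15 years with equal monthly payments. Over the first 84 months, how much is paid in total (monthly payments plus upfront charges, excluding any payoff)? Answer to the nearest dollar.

$52,190

At 9.50% the monthly rate is 0.0079167, so the payment is 59,500 × 0.0079167 / (1 − 1.0079167^−180) = $621.31.
Total outlay = 84 × $621.31 = $52,190.04.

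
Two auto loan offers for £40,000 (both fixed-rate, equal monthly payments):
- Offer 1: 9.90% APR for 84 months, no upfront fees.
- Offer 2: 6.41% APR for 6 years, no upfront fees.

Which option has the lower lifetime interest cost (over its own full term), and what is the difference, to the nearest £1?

Offer 2 by £7,317

Offer 1: monthly rate = 9.9%/12 = 0.0082500; payment = 40,000 × 0.0082500 / (1 − (1+0.0082500)^−84) = £661.98.
Total interest on Offer 1 = 84 × £661.98 − £40,000 = £15,606.32.
Offer 2: at 6.41% the monthly rate is 0.0053417, so the payment is 40,000 × 0.0053417 / (1 − 1.0053417^−72) = £670.68.
Total interest on Offer 2 = 72 × £670.68 − £40,000 = £8,288.96.
Offer 2 is lower by £7,317.36.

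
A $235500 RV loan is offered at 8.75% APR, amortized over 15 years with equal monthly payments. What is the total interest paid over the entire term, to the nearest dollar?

Monthly rate = 8.75%/12 = 0.0072917; payment = 235,500 × 0.0072917 / (1 − (1+0.0072917)^−180) = $2,353.70.
Total paid = 180 × $2,353.70 = $423,666.00; interest = $423,666.00 − $235,500 = $188,166.00.

$188,166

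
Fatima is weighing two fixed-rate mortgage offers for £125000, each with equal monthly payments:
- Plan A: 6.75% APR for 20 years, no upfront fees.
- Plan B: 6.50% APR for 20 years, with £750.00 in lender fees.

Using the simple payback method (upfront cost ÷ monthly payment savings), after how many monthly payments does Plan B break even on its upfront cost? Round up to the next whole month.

41 months

Plan A: at 6.75% the monthly rate is 0.0056250, so the payment is 125,000 × 0.0056250 / (1 − 1.0056250^−240) = £950.46.
Plan B: monthly rate = 6.5%/12 = 0.0054167; payment = 125,000 × 0.0054167 / (1 − (1+0.0054167)^−240) = £931.97.
Monthly savings = £950.46 − £931.97 = £18.49.
Break-even = £750.00 / £18.49 = 40.56 → 41 months.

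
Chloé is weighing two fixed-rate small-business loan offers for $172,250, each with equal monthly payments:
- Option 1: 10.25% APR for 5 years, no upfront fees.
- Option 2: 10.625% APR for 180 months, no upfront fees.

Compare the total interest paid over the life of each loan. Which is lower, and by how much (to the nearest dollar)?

Option 1 by $124,274

Option 1: monthly rate = 10.25%/12 = 0.0085417; payment = 172,250 × 0.0085417 / (1 − (1+0.0085417)^−60) = $3,681.03.
Total interest on Option 1 = 60 × $3,681.03 − $172,250 = $48,611.80.
Option 2: at 10.625% the monthly rate is 0.0088542, so the payment is 172,250 × 0.0088542 / (1 − 1.0088542^−180) = $1,917.42.
Total interest on Option 2 = 180 × $1,917.42 − $172,250 = $172,885.60.
Option 1 is lower by $124,273.80.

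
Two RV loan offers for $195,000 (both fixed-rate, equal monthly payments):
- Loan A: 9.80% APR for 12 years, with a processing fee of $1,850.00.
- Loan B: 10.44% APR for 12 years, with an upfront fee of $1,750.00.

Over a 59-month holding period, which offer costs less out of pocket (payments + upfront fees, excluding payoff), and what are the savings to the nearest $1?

Loan A: at 9.80% the monthly rate is 0.0081667, so the payment is 195,000 × 0.0081667 / (1 − 1.0081667^−144) = $2,307.93.
Loan B: at 10.44% the monthly rate is 0.0087000, so the payment is 195,000 × 0.0087000 / (1 − 1.0087000^−144) = $2,380.24.
Over 59 months: Loan A costs 59 × $2,307.93 + $1,850.00 = $138,017.87; Loan B costs 59 × $2,380.24 + $1,750.00 = $142,184.16.
Loan A is cheaper by $142,184.16 − $138,017.87 = $4,166.29.

Loan A by $4,166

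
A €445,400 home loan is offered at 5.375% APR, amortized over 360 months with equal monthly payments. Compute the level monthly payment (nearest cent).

€2,494.11

At 5.375% the monthly rate is 0.0044792, so the payment is 445,400 × 0.0044792 / (1 − 1.0044792^−360) = €2,494.11.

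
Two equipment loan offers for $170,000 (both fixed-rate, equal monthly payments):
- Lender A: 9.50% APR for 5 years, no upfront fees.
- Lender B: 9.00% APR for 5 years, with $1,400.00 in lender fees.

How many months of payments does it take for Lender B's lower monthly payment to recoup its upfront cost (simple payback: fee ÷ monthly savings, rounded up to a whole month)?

34 months

Lender A: monthly rate = 9.5%/12 = 0.0079167; payment = 170,000 × 0.0079167 / (1 − (1+0.0079167)^−60) = $3,570.32.
Lender B: monthly rate = 9%/12 = 0.0075000; payment = 170,000 × 0.0075000 / (1 − (1+0.0075000)^−60) = $3,528.92.
Monthly savings = $3,570.32 − $3,528.92 = $41.40.
Break-even = $1,400.00 / $41.40 = 33.82 → 34 months.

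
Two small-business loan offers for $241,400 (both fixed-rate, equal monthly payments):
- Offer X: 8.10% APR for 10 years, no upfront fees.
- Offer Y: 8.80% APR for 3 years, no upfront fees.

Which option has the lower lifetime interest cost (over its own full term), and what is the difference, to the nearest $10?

Offer X: at 8.10% the monthly rate is 0.0067500, so the payment is 241,400 × 0.0067500 / (1 − 1.0067500^−120) = $2,941.62.
Total interest on Offer X = 120 × $2,941.62 − $241,400 = $111,594.40.
Offer Y: monthly rate = 8.8%/12 = 0.0073333; payment = 241,400 × 0.0073333 / (1 − (1+0.0073333)^−36) = $7,654.01.
Total interest on Offer Y = 36 × $7,654.01 − $241,400 = $34,144.36.
Offer Y is lower by $77,450.04.

Offer Y by $77,450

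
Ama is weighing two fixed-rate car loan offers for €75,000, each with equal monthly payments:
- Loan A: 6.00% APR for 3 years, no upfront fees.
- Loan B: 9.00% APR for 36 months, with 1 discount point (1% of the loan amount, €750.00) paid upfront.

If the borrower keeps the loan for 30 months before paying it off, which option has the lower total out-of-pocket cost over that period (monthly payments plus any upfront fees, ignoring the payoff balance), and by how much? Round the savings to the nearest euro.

Loan A: at 6.00% the monthly rate is 0.0050000, so the payment is 75,000 × 0.0050000 / (1 − 1.0050000^−36) = €2,281.65.
Loan B: at 9.00% the monthly rate is 0.0075000, so the payment is 75,000 × 0.0075000 / (1 − 1.0075000^−36) = €2,384.98.
Over 30 months: Loan A costs 30 × €2,281.65 = €68,449.50; Loan B costs 30 × €2,384.98 + €750.00 = €72,299.40.
Loan A is cheaper by €72,299.40 − €68,449.50 = €3,849.90.

Loan A by €3,850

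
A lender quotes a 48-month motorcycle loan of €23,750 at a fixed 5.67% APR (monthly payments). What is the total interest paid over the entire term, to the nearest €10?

At 5.67% the monthly rate is 0.0047250, so the payment is 23,750 × 0.0047250 / (1 − 1.0047250^−48) = €554.18.
Total paid = 48 × €554.18 = €26,600.64; interest = €26,600.64 − €23,750 = €2,850.64.

€2,850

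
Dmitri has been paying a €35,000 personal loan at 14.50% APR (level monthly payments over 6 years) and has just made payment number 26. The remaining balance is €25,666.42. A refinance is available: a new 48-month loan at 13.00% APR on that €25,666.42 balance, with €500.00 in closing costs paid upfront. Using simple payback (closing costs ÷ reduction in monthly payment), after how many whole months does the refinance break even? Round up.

12 months

Current payment = 35,000 × 14.5%/12 / (1 − (1+0.0120833)^−72) = €730.60.
Refinanced payment = 25,666.42 × 0.0108333 / (1 − (1+0.0108333)^−48) = €688.57.
Monthly savings = €730.60 − €688.57 = €42.03.
Break-even = €500.00 / €42.03 = 11.90 → 12 months.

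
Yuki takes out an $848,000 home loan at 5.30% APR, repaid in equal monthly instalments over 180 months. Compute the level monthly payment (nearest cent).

At 5.30% the monthly rate is 0.0044167, so the payment is 848,000 × 0.0044167 / (1 − 1.0044167^−180) = $6,839.20.

$6,839.20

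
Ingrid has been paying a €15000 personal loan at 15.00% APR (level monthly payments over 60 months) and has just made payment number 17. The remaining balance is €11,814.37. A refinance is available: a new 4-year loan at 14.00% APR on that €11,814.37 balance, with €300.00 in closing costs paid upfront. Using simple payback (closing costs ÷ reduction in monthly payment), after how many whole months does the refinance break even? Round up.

Current payment = 15,000 × 15%/12 / (1 − (1+0.0125000)^−60) = €356.85.
Refinanced payment = 11,814.37 × 0.0116667 / (1 − (1+0.0116667)^−48) = €322.85.
Monthly savings = €356.85 − €322.85 = €34.00.
Break-even = €300.00 / €34.00 = 8.82 → 9 months.

9 months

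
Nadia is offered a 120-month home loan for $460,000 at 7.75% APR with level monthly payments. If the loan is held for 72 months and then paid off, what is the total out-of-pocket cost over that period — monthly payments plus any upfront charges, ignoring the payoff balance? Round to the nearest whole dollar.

At 7.75% the monthly rate is 0.0064583, so the payment is 460,000 × 0.0064583 / (1 − 1.0064583^−120) = $5,520.49.
Total outlay = 72 × $5,520.49 = $397,475.28.

$397,475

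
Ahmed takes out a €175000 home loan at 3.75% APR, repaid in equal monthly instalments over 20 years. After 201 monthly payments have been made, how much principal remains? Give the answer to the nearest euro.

With monthly rate i = 3.75%/12 = 0.0031250, the balance after k of n payments is P · [(1+i)^n − (1+i)^k] / [(1+i)^n − 1].
(1+0.0031250)^240 = 2.11452576 and (1+0.0031250)^201 = 1.87225876, so the balance is 175,000 × (2.11452576 − 1.87225876) / (2.11452576 − 1) = €38,040.15.

€38,040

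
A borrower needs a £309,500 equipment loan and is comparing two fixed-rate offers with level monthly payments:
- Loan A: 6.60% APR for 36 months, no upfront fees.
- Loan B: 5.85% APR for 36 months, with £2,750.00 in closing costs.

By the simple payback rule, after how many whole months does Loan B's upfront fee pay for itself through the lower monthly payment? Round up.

27 months

Loan A: monthly rate = 6.6%/12 = 0.0055000; payment = 309,500 × 0.0055000 / (1 − (1+0.0055000)^−36) = £9,499.96.
Loan B: monthly rate = 5.85%/12 = 0.0048750; payment = 309,500 × 0.0048750 / (1 − (1+0.0048750)^−36) = £9,394.57.
Monthly savings = £9,499.96 − £9,394.57 = £105.39.
Break-even = £2,750.00 / £105.39 = 26.09 → 27 months.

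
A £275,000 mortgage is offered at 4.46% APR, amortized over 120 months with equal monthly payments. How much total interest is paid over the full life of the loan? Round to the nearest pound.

£66,371

Monthly rate = 4.46%/12 = 0.0037167; payment = 275,000 × 0.0037167 / (1 − (1+0.0037167)^−120) = £2,844.76.
Total paid = 120 × £2,844.76 = £341,371.20; interest = £341,371.20 − £275,000 = £66,371.20.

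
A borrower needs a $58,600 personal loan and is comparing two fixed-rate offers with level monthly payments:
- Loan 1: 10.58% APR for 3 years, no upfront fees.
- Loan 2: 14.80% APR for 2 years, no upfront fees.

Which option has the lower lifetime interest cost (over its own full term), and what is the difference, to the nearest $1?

Loan 2 by $589

Loan 1: at 10.58% the monthly rate is 0.0088167, so the payment is 58,600 × 0.0088167 / (1 − 1.0088167^−36) = $1,906.85.
Total interest on Loan 1 = 36 × $1,906.85 − $58,600 = $10,046.60.
Loan 2: monthly rate = 14.8%/12 = 0.0123333; payment = 58,600 × 0.0123333 / (1 − (1+0.0123333)^−24) = $2,835.75.
Total interest on Loan 2 = 24 × $2,835.75 − $58,600 = $9,458.00.
Loan 2 is lower by $588.60.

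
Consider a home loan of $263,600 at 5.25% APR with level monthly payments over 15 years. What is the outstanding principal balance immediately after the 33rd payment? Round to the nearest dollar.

$229,394

With monthly rate i = 5.25%/12 = 0.0043750, the balance after k of n payments is P · [(1+i)^n − (1+i)^k] / [(1+i)^n − 1].
(1+0.0043750)^180 = 2.19412285 and (1+0.0043750)^33 = 1.15495352, so the balance is 263,600 × (2.19412285 − 1.15495352) / (2.19412285 − 1) = $229,394.35.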